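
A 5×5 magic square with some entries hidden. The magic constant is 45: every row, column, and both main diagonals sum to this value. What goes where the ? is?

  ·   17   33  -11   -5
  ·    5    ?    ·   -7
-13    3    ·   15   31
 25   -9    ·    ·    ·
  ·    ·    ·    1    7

From row 1, 45 − (17 + 33 + (-11) + (-5)) gives (1,1) = 11.
The remaining cell in row 3 is (3,3) = 45 − 36 = 9.
From column 2, 45 − (17 + 5 + 3 + (-9)) gives (5,2) = 29.
The remaining cell in column 5 is (4,5) = 45 − 26 = 19.
The remaining cell in main diagonal is (4,4) = 45 − 32 = 13.
Row 4: 25 + (-9) + 13 + 19 + ? = 45, so (4,3) = -3.
The remaining cell in column 4 is (2,4) = 45 − 18 = 27.
Anti-diagonal needs 45; the known cells sum to 22, so (5,1) = 23.
The remaining cell in row 5 is (5,3) = 45 − 60 = -15.
Column 1 must total 45; the given cells sum to 46, so (2,1) = -1.
From column 3, 45 − (33 + 9 + (-3) + (-15)) gives (2,3) = 21.

21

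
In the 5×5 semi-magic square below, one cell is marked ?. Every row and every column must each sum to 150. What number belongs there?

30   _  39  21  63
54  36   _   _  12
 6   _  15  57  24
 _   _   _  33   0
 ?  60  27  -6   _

The remaining cell in row 1 is (1,2) = 150 − 153 = -3.
Using row 3: 6 + 15 + 57 + 24 + ? → (3,2) = 150 − 102 = 48.
Column 2: -3 + 36 + 48 + 60 + ? = 150, so (4,2) = 9.
Column 4 needs 150; the known cells sum to 105, so (2,4) = 45.
From column 5, 150 − (63 + 12 + 24 + 0) gives (5,5) = 51.
From row 2, 150 − (54 + 36 + 45 + 12) gives (2,3) = 3.
From row 5, 150 − (60 + 27 + (-6) + 51) gives (5,1) = 18.

18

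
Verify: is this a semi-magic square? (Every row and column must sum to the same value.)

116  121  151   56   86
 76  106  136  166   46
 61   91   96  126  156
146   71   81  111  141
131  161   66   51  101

No — row 4 sums to 550 but column 5 sums to 530.

Row 1: 116 + 121 + 151 + 56 + 86 = 530.
Row 2: 76 + 106 + 136 + 166 + 46 = 530.
Row 3: 61 + 91 + 96 + 126 + 156 = 530.
Row 4: 146 + 71 + 81 + 111 + 141 = 550.
Row 5: 131 + 161 + 66 + 51 + 101 = 510.
Column 1: 116 + 76 + 61 + 146 + 131 = 530.
Column 2: 121 + 106 + 91 + 71 + 161 = 550.
Column 3: 151 + 136 + 96 + 81 + 66 = 530.
Column 4: 56 + 166 + 126 + 111 + 51 = 510.
Column 5: 86 + 46 + 156 + 141 + 101 = 530.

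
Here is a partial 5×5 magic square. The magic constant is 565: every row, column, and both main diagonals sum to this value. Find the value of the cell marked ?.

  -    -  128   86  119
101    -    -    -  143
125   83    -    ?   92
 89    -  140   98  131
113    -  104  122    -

149

Row 4: 89 + 140 + 98 + 131 + ? = 565, so (4,2) = 107.
The remaining cell in column 1 is (1,1) = 565 − 428 = 137.
The remaining cell in column 5 is (5,5) = 565 − 485 = 80.
The remaining cell in row 1 is (1,2) = 565 − 470 = 95.
The remaining cell in row 5 is (5,2) = 565 − 419 = 146.
Using column 2: 95 + 83 + 107 + 146 + ? → (2,2) = 565 − 431 = 134.
Main diagonal needs 565; the known cells sum to 449, so (3,3) = 116.
Using anti-diagonal: 119 + 116 + 107 + 113 + ? → (2,4) = 565 − 455 = 110.
Row 2: 101 + 134 + 110 + 143 + ? = 565, so (2,3) = 77.
The remaining cell in row 3 is (3,4) = 565 − 416 = 149.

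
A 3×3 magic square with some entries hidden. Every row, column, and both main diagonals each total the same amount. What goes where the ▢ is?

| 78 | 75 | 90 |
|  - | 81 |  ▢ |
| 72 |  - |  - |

Row 1 is complete and sums to 243; that is the magic constant.
From column 1, 243 − (78 + 72) gives (2,1) = 93.
Using column 2: 75 + 81 + ? → (3,2) = 243 − 156 = 87.
Using main diagonal: 78 + 81 + ? → (3,3) = 243 − 159 = 84.
The remaining cell in row 2 is (2,3) = 243 − 174 = 69.

69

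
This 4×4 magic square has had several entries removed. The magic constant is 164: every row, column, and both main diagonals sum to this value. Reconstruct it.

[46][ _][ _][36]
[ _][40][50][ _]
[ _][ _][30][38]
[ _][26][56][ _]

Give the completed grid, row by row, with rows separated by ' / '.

From column 3, 164 − (50 + 30 + 56) gives (1,3) = 28.
Main diagonal needs 164; the known cells sum to 116, so (4,4) = 48.
Using row 1: 46 + 28 + 36 + ? → (1,2) = 164 − 110 = 54.
Using row 4: 26 + 56 + 48 + ? → (4,1) = 164 − 130 = 34.
Column 2 needs 164; the known cells sum to 120, so (3,2) = 44.
Using column 4: 36 + 38 + 48 + ? → (2,4) = 164 − 122 = 42.
Using row 2: 40 + 50 + 42 + ? → (2,1) = 164 − 132 = 32.
Row 3 needs 164; the known cells sum to 112, so (3,1) = 52.

46 54 28 36 / 32 40 50 42 / 52 44 30 38 / 34 26 56 48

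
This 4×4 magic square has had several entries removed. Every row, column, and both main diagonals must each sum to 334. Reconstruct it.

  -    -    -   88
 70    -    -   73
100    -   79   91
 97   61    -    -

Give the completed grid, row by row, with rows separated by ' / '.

Row 3 needs 334; the known cells sum to 270, so (3,2) = 64.
From column 1, 334 − (70 + 100 + 97) gives (1,1) = 67.
Column 4 needs 334; the known cells sum to 252, so (4,4) = 82.
The remaining cell in main diagonal is (2,2) = 334 − 228 = 106.
Anti-diagonal: 88 + 64 + 97 + ? = 334, so (2,3) = 85.
From row 4, 334 − (97 + 61 + 82) gives (4,3) = 94.
Column 2 must total 334; the given cells sum to 231, so (1,2) = 103.
Using column 3: 85 + 79 + 94 + ? → (1,3) = 334 − 258 = 76.

67 103 76 88 / 70 106 85 73 / 100 64 79 91 / 97 61 94 82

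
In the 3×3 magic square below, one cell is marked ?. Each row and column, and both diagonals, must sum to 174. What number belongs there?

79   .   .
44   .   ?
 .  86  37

Row 3 needs 174; the known cells sum to 123, so (3,1) = 51.
The remaining cell in main diagonal is (2,2) = 174 − 116 = 58.
Anti-diagonal needs 174; the known cells sum to 109, so (1,3) = 65.
Row 1: 79 + 65 + ? = 174, so (1,2) = 30.
Row 2 must total 174; the given cells sum to 102, so (2,3) = 72.

72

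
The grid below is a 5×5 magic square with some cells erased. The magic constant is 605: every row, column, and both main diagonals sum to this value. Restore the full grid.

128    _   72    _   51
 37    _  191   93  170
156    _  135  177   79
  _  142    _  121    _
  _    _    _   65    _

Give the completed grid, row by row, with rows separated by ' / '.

128 205 72 149 51 / 37 114 191 93 170 / 156 58 135 177 79 / 100 142 44 121 198 / 184 86 163 65 107

Row 2 must total 605; the given cells sum to 491, so (2,2) = 114.
From row 3, 605 − (156 + 135 + 177 + 79) gives (3,2) = 58.
Using column 4: 93 + 177 + 121 + 65 + ? → (1,4) = 605 − 456 = 149.
From main diagonal, 605 − (128 + 114 + 135 + 121) gives (5,5) = 107.
The remaining cell in anti-diagonal is (5,1) = 605 − 421 = 184.
Row 1 needs 605; the known cells sum to 400, so (1,2) = 205.
Using column 1: 128 + 37 + 156 + 184 + ? → (4,1) = 605 − 505 = 100.
Column 2: 205 + 114 + 58 + 142 + ? = 605, so (5,2) = 86.
Column 5 needs 605; the known cells sum to 407, so (4,5) = 198.
Row 4 must total 605; the given cells sum to 561, so (4,3) = 44.
Row 5 must total 605; the given cells sum to 442, so (5,3) = 163.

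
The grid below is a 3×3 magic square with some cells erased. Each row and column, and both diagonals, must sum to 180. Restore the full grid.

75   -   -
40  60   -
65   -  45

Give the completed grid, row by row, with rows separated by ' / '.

75 50 55 / 40 60 80 / 65 70 45

Row 2 must total 180; the given cells sum to 100, so (2,3) = 80.
Row 3 must total 180; the given cells sum to 110, so (3,2) = 70.
Column 2 must total 180; the given cells sum to 130, so (1,2) = 50.
From column 3, 180 − (80 + 45) gives (1,3) = 55.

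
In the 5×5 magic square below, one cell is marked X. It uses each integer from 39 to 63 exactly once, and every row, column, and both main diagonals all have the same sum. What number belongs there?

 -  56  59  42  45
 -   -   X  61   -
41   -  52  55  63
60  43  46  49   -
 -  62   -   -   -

58

The entries are 39 through 63, which sum to 1275, so each line sums to 1275/5 = 255.
Row 1 needs 255; the known cells sum to 202, so (1,1) = 53.
Row 3: 41 + 52 + 55 + 63 + ? = 255, so (3,2) = 44.
Row 4 must total 255; the given cells sum to 198, so (4,5) = 57.
Using column 2: 56 + 44 + 43 + 62 + ? → (2,2) = 255 − 205 = 50.
From column 4, 255 − (42 + 61 + 55 + 49) gives (5,4) = 48.
From main diagonal, 255 − (53 + 50 + 52 + 49) gives (5,5) = 51.
Anti-diagonal must total 255; the given cells sum to 201, so (5,1) = 54.
Using row 5: 54 + 62 + 48 + 51 + ? → (5,3) = 255 − 215 = 40.
Column 1 needs 255; the known cells sum to 208, so (2,1) = 47.
Column 3 needs 255; the known cells sum to 197, so (2,3) = 58.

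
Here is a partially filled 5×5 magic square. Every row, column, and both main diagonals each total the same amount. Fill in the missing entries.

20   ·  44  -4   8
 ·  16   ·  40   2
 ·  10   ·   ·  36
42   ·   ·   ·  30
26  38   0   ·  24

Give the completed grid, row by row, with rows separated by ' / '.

Column 5 is already complete: 8 + 2 + 36 + 30 + 24 = 100, so that is the magic constant.
The remaining cell in row 1 is (1,2) = 100 − 68 = 32.
From row 5, 100 − (26 + 38 + 0 + 24) gives (5,4) = 12.
Column 2: 32 + 16 + 10 + 38 + ? = 100, so (4,2) = 4.
Anti-diagonal must total 100; the given cells sum to 78, so (3,3) = 22.
Main diagonal needs 100; the known cells sum to 82, so (4,4) = 18.
Row 4 needs 100; the known cells sum to 94, so (4,3) = 6.
Column 3 needs 100; the known cells sum to 72, so (2,3) = 28.
Column 4 needs 100; the known cells sum to 66, so (3,4) = 34.
Using row 2: 16 + 28 + 40 + 2 + ? → (2,1) = 100 − 86 = 14.
From row 3, 100 − (10 + 22 + 34 + 36) gives (3,1) = -2.

20 32 44 -4 8 / 14 16 28 40 2 / -2 10 22 34 36 / 42 4 6 18 30 / 26 38 0 12 24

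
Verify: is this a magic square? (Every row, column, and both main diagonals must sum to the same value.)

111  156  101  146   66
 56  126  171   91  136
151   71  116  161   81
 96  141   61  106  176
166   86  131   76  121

Yes

Row 1: 111 + 156 + 101 + 146 + 66 = 580.
Row 2: 56 + 126 + 171 + 91 + 136 = 580.
Row 3: 151 + 71 + 116 + 161 + 81 = 580.
Row 4: 96 + 141 + 61 + 106 + 176 = 580.
Row 5: 166 + 86 + 131 + 76 + 121 = 580.
Column 1: 111 + 56 + 151 + 96 + 166 = 580.
Column 2: 156 + 126 + 71 + 141 + 86 = 580.
Column 3: 101 + 171 + 116 + 61 + 131 = 580.
Column 4: 146 + 91 + 161 + 106 + 76 = 580.
Column 5: 66 + 136 + 81 + 176 + 121 = 580.
Main diagonal: 111 + 126 + 116 + 106 + 121 = 580.
Anti-diagonal: 66 + 91 + 116 + 141 + 166 = 580.
All lines sum to 580.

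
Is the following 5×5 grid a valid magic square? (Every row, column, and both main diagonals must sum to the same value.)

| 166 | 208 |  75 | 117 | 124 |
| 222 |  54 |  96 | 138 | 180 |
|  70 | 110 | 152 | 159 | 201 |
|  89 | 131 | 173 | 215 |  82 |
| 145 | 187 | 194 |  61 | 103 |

Row 1: 166 + 208 + 75 + 117 + 124 = 690.
Row 2: 222 + 54 + 96 + 138 + 180 = 690.
Row 3: 70 + 110 + 152 + 159 + 201 = 692.
Row 4: 89 + 131 + 173 + 215 + 82 = 690.
Row 5: 145 + 187 + 194 + 61 + 103 = 690.
Column 1: 166 + 222 + 70 + 89 + 145 = 692.
Column 2: 208 + 54 + 110 + 131 + 187 = 690.
Column 3: 75 + 96 + 152 + 173 + 194 = 690.
Column 4: 117 + 138 + 159 + 215 + 61 = 690.
Column 5: 124 + 180 + 201 + 82 + 103 = 690.
Main diagonal: 166 + 54 + 152 + 215 + 103 = 690.
Anti-diagonal: 124 + 138 + 152 + 131 + 145 = 690.

No — column 2 sums to 690 but row 3 sums to 692.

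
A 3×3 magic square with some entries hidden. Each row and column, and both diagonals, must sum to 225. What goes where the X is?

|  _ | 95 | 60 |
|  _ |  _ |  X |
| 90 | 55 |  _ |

The remaining cell in row 1 is (1,1) = 225 − 155 = 70.
The remaining cell in row 3 is (3,3) = 225 − 145 = 80.
Column 1: 70 + 90 + ? = 225, so (2,1) = 65.
Column 2: 95 + 55 + ? = 225, so (2,2) = 75.
Column 3: 60 + 80 + ? = 225, so (2,3) = 85.

85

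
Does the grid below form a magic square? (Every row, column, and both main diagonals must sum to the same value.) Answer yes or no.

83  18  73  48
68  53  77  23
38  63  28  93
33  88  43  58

Row 1: 83 + 18 + 73 + 48 = 222.
Row 2: 68 + 53 + 77 + 23 = 221.
Row 3: 38 + 63 + 28 + 93 = 222.
Row 4: 33 + 88 + 43 + 58 = 222.
Column 1: 83 + 68 + 38 + 33 = 222.
Column 2: 18 + 53 + 63 + 88 = 222.
Column 3: 73 + 77 + 28 + 43 = 221.
Column 4: 48 + 23 + 93 + 58 = 222.
Main diagonal: 83 + 53 + 28 + 58 = 222.
Anti-diagonal: 48 + 77 + 63 + 33 = 221.

No — row 2 sums to 221 but row 3 sums to 222.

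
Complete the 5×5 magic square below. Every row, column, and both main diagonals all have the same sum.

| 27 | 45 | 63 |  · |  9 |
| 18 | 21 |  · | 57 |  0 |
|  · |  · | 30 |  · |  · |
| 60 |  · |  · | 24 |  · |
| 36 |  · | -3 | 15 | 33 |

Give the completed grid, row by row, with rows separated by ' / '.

27 45 63 -9 9 / 18 21 39 57 0 / -6 12 30 48 51 / 60 3 6 24 42 / 36 54 -3 15 33

Main diagonal is already complete: 27 + 21 + 30 + 24 + 33 = 135, so that is the magic constant.
Row 1: 27 + 45 + 63 + 9 + ? = 135, so (1,4) = -9.
From row 2, 135 − (18 + 21 + 57 + 0) gives (2,3) = 39.
Row 5 must total 135; the given cells sum to 81, so (5,2) = 54.
Column 1: 27 + 18 + 60 + 36 + ? = 135, so (3,1) = -6.
Column 3: 63 + 39 + 30 + (-3) + ? = 135, so (4,3) = 6.
Using column 4: -9 + 57 + 24 + 15 + ? → (3,4) = 135 − 87 = 48.
Anti-diagonal: 9 + 57 + 30 + 36 + ? = 135, so (4,2) = 3.
Row 4 must total 135; the given cells sum to 93, so (4,5) = 42.
Using column 2: 45 + 21 + 3 + 54 + ? → (3,2) = 135 − 123 = 12.
The remaining cell in column 5 is (3,5) = 135 − 84 = 51.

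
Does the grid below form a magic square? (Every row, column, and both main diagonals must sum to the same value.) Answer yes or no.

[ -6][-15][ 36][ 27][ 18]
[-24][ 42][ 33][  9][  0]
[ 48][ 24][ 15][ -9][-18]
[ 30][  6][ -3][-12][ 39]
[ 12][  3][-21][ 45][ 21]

Yes

Row 1: -6 + (-15) + 36 + 27 + 18 = 60.
Row 2: -24 + 42 + 33 + 9 + 0 = 60.
Row 3: 48 + 24 + 15 + (-9) + (-18) = 60.
Row 4: 30 + 6 + (-3) + (-12) + 39 = 60.
Row 5: 12 + 3 + (-21) + 45 + 21 = 60.
Column 1: -6 + (-24) + 48 + 30 + 12 = 60.
Column 2: -15 + 42 + 24 + 6 + 3 = 60.
Column 3: 36 + 33 + 15 + (-3) + (-21) = 60.
Column 4: 27 + 9 + (-9) + (-12) + 45 = 60.
Column 5: 18 + 0 + (-18) + 39 + 21 = 60.
Main diagonal: -6 + 42 + 15 + (-12) + 21 = 60.
Anti-diagonal: 18 + 9 + 15 + 6 + 12 = 60.
All lines sum to 60.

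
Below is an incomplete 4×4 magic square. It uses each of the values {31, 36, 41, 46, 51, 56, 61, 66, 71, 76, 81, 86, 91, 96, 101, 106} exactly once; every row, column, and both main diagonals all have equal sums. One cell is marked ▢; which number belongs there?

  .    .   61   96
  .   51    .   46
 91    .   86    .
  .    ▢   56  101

76

The 16 entries sum to 1096, so each line sums to 1096/4 = 274.
Column 3 needs 274; the known cells sum to 203, so (2,3) = 71.
Column 4 needs 274; the known cells sum to 243, so (3,4) = 31.
Using main diagonal: 51 + 86 + 101 + ? → (1,1) = 274 − 238 = 36.
From row 1, 274 − (36 + 61 + 96) gives (1,2) = 81.
Row 2 needs 274; the known cells sum to 168, so (2,1) = 106.
From row 3, 274 − (91 + 86 + 31) gives (3,2) = 66.
Column 1 must total 274; the given cells sum to 233, so (4,1) = 41.
Using column 2: 81 + 51 + 66 + ? → (4,2) = 274 − 198 = 76.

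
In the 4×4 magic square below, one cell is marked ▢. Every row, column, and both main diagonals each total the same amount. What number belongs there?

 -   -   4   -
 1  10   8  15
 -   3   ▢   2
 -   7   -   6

Row 2 is complete and sums to 34; that is the magic constant.
Column 2: 10 + 3 + 7 + ? = 34, so (1,2) = 14.
From column 4, 34 − (15 + 2 + 6) gives (1,4) = 11.
Using anti-diagonal: 11 + 8 + 3 + ? → (4,1) = 34 − 22 = 12.
Using row 1: 14 + 4 + 11 + ? → (1,1) = 34 − 29 = 5.
Row 4 needs 34; the known cells sum to 25, so (4,3) = 9.
Using column 1: 5 + 1 + 12 + ? → (3,1) = 34 − 18 = 16.
Column 3 must total 34; the given cells sum to 21, so (3,3) = 13.

13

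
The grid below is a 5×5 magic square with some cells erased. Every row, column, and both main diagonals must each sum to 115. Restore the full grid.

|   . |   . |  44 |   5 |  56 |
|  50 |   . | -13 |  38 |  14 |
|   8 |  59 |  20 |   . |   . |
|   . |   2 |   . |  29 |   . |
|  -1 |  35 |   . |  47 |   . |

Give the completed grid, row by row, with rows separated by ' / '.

17 -7 44 5 56 / 50 26 -13 38 14 / 8 59 20 -4 32 / 41 2 53 29 -10 / -1 35 11 47 23

The remaining cell in row 2 is (2,2) = 115 − 89 = 26.
Using column 2: 26 + 59 + 2 + 35 + ? → (1,2) = 115 − 122 = -7.
Column 4: 5 + 38 + 29 + 47 + ? = 115, so (3,4) = -4.
Row 1 must total 115; the given cells sum to 98, so (1,1) = 17.
The remaining cell in row 3 is (3,5) = 115 − 83 = 32.
Column 1 needs 115; the known cells sum to 74, so (4,1) = 41.
The remaining cell in main diagonal is (5,5) = 115 − 92 = 23.
From row 5, 115 − (-1 + 35 + 47 + 23) gives (5,3) = 11.
Column 3 must total 115; the given cells sum to 62, so (4,3) = 53.
From column 5, 115 − (56 + 14 + 32 + 23) gives (4,5) = -10.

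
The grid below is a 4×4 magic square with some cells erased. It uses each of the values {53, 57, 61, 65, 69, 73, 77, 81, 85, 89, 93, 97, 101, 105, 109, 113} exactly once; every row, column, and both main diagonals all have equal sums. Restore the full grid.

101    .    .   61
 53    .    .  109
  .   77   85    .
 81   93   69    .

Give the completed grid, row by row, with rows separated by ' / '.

The 16 entries sum to 1328, so each line sums to 1328/4 = 332.
Row 4 needs 332; the known cells sum to 243, so (4,4) = 89.
From column 1, 332 − (101 + 53 + 81) gives (3,1) = 97.
Column 4 needs 332; the known cells sum to 259, so (3,4) = 73.
The remaining cell in main diagonal is (2,2) = 332 − 275 = 57.
Using anti-diagonal: 61 + 77 + 81 + ? → (2,3) = 332 − 219 = 113.
Column 2: 57 + 77 + 93 + ? = 332, so (1,2) = 105.
Column 3 must total 332; the given cells sum to 267, so (1,3) = 65.

101 105 65 61 / 53 57 113 109 / 97 77 85 73 / 81 93 69 89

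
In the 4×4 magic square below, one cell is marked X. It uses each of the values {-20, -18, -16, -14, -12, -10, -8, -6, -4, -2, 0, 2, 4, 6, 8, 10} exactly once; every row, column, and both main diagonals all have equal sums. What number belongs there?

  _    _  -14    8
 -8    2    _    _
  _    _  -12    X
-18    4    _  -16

The 16 entries sum to -80, so each line sums to -80/4 = -20.
From row 4, -20 − (-18 + 4 + (-16)) gives (4,3) = 10.
The remaining cell in column 3 is (2,3) = -20 − (-16) = -4.
The remaining cell in main diagonal is (1,1) = -20 − (-26) = 6.
Anti-diagonal needs -20; the known cells sum to -14, so (3,2) = -6.
Using row 1: 6 + (-14) + 8 + ? → (1,2) = -20 − 0 = -20.
Row 2: -8 + 2 + (-4) + ? = -20, so (2,4) = -10.
Column 1 needs -20; the known cells sum to -20, so (3,1) = 0.
The remaining cell in column 4 is (3,4) = -20 − (-18) = -2.

-2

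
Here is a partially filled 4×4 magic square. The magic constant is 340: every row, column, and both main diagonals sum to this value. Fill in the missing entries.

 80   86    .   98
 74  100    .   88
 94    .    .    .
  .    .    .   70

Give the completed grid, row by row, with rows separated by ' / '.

The remaining cell in row 1 is (1,3) = 340 − 264 = 76.
From row 2, 340 − (74 + 100 + 88) gives (2,3) = 78.
Column 1: 80 + 74 + 94 + ? = 340, so (4,1) = 92.
From column 4, 340 − (98 + 88 + 70) gives (3,4) = 84.
Using main diagonal: 80 + 100 + 70 + ? → (3,3) = 340 − 250 = 90.
Anti-diagonal: 98 + 78 + 92 + ? = 340, so (3,2) = 72.
Using column 2: 86 + 100 + 72 + ? → (4,2) = 340 − 258 = 82.
Column 3: 76 + 78 + 90 + ? = 340, so (4,3) = 96.

80 86 76 98 / 74 100 78 88 / 94 72 90 84 / 92 82 96 70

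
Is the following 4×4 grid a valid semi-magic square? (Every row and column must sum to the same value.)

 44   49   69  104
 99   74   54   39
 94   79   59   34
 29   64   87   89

No — column 3 sums to 269 but column 1 sums to 266.

Row 1: 44 + 49 + 69 + 104 = 266.
Row 2: 99 + 74 + 54 + 39 = 266.
Row 3: 94 + 79 + 59 + 34 = 266.
Row 4: 29 + 64 + 87 + 89 = 269.
Column 1: 44 + 99 + 94 + 29 = 266.
Column 2: 49 + 74 + 79 + 64 = 266.
Column 3: 69 + 54 + 59 + 87 = 269.
Column 4: 104 + 39 + 34 + 89 = 266.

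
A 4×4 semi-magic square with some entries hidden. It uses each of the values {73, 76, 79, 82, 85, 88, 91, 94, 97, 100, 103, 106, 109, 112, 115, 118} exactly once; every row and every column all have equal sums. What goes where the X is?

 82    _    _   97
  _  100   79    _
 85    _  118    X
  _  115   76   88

106

The 16 entries sum to 1528, so each line sums to 1528/4 = 382.
Row 4: 115 + 76 + 88 + ? = 382, so (4,1) = 103.
Column 1 needs 382; the known cells sum to 270, so (2,1) = 112.
Using column 3: 79 + 118 + 76 + ? → (1,3) = 382 − 273 = 109.
The remaining cell in row 1 is (1,2) = 382 − 288 = 94.
The remaining cell in row 2 is (2,4) = 382 − 291 = 91.
Column 2: 94 + 100 + 115 + ? = 382, so (3,2) = 73.
The remaining cell in column 4 is (3,4) = 382 − 276 = 106.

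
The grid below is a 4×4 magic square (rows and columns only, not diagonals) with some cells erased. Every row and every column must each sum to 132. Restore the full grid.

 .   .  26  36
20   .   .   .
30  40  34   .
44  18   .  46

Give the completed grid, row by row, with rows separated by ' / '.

38 32 26 36 / 20 42 48 22 / 30 40 34 28 / 44 18 24 46

Row 3: 30 + 40 + 34 + ? = 132, so (3,4) = 28.
The remaining cell in row 4 is (4,3) = 132 − 108 = 24.
Column 1 must total 132; the given cells sum to 94, so (1,1) = 38.
Column 3 must total 132; the given cells sum to 84, so (2,3) = 48.
Column 4 needs 132; the known cells sum to 110, so (2,4) = 22.
Using row 1: 38 + 26 + 36 + ? → (1,2) = 132 − 100 = 32.
Row 2 must total 132; the given cells sum to 90, so (2,2) = 42.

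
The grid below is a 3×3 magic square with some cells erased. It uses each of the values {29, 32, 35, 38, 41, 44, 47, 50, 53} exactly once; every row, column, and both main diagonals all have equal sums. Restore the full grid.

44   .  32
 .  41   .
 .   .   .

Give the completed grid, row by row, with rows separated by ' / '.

44 47 32 / 29 41 53 / 50 35 38

The 9 entries sum to 369, so each line sums to 369/3 = 123.
Row 1: 44 + 32 + ? = 123, so (1,2) = 47.
Column 2 needs 123; the known cells sum to 88, so (3,2) = 35.
The remaining cell in main diagonal is (3,3) = 123 − 85 = 38.
Anti-diagonal: 32 + 41 + ? = 123, so (3,1) = 50.
Column 1 must total 123; the given cells sum to 94, so (2,1) = 29.
Column 3 needs 123; the known cells sum to 70, so (2,3) = 53.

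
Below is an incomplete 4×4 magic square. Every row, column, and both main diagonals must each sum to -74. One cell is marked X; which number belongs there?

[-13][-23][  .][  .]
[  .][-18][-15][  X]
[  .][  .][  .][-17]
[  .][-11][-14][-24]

Row 4: -11 + (-14) + (-24) + ? = -74, so (4,1) = -25.
The remaining cell in column 2 is (3,2) = -74 − (-52) = -22.
Main diagonal needs -74; the known cells sum to -55, so (3,3) = -19.
The remaining cell in anti-diagonal is (1,4) = -74 − (-62) = -12.
Using row 1: -13 + (-23) + (-12) + ? → (1,3) = -74 − (-48) = -26.
Row 3 needs -74; the known cells sum to -58, so (3,1) = -16.
Column 1 needs -74; the known cells sum to -54, so (2,1) = -20.
The remaining cell in column 4 is (2,4) = -74 − (-53) = -21.

-21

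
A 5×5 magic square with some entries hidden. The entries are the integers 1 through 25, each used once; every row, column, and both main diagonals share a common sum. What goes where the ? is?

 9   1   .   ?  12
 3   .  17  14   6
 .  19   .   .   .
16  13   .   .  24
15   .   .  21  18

The entries are 1 through 25, which sum to 325, so each line sums to 325/5 = 65.
The remaining cell in row 2 is (2,2) = 65 − 40 = 25.
Using column 1: 9 + 3 + 16 + 15 + ? → (3,1) = 65 − 43 = 22.
Using column 2: 1 + 25 + 19 + 13 + ? → (5,2) = 65 − 58 = 7.
Column 5 needs 65; the known cells sum to 60, so (3,5) = 5.
From anti-diagonal, 65 − (12 + 14 + 13 + 15) gives (3,3) = 11.
The remaining cell in row 3 is (3,4) = 65 − 57 = 8.
The remaining cell in row 5 is (5,3) = 65 − 61 = 4.
The remaining cell in main diagonal is (4,4) = 65 − 63 = 2.
Using row 4: 16 + 13 + 2 + 24 + ? → (4,3) = 65 − 55 = 10.
Column 3 needs 65; the known cells sum to 42, so (1,3) = 23.
Column 4 must total 65; the given cells sum to 45, so (1,4) = 20.

20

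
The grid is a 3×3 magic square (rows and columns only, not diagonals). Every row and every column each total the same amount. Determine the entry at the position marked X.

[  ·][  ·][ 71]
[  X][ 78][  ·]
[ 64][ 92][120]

113

Row 3 is complete and sums to 276; that is the magic constant.
The remaining cell in column 2 is (1,2) = 276 − 170 = 106.
Column 3 needs 276; the known cells sum to 191, so (2,3) = 85.
Row 1 must total 276; the given cells sum to 177, so (1,1) = 99.
Row 2 must total 276; the given cells sum to 163, so (2,1) = 113.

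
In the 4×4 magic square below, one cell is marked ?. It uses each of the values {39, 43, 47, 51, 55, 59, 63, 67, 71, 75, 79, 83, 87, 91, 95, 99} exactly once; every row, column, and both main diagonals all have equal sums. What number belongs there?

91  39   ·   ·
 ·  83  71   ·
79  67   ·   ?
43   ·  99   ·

75

The 16 entries sum to 1104, so each line sums to 1104/4 = 276.
From column 1, 276 − (91 + 79 + 43) gives (2,1) = 63.
From column 2, 276 − (39 + 83 + 67) gives (4,2) = 87.
Anti-diagonal: 71 + 67 + 43 + ? = 276, so (1,4) = 95.
Row 1 must total 276; the given cells sum to 225, so (1,3) = 51.
Using row 2: 63 + 83 + 71 + ? → (2,4) = 276 − 217 = 59.
Using row 4: 43 + 87 + 99 + ? → (4,4) = 276 − 229 = 47.
Column 3: 51 + 71 + 99 + ? = 276, so (3,3) = 55.
Column 4 must total 276; the given cells sum to 201, so (3,4) = 75.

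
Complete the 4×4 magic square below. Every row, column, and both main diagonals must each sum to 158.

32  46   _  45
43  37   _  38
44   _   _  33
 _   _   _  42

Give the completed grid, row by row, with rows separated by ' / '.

Row 1 must total 158; the given cells sum to 123, so (1,3) = 35.
Row 2 needs 158; the known cells sum to 118, so (2,3) = 40.
Column 1: 32 + 43 + 44 + ? = 158, so (4,1) = 39.
From main diagonal, 158 − (32 + 37 + 42) gives (3,3) = 47.
Anti-diagonal needs 158; the known cells sum to 124, so (3,2) = 34.
The remaining cell in column 2 is (4,2) = 158 − 117 = 41.
Column 3: 35 + 40 + 47 + ? = 158, so (4,3) = 36.

32 46 35 45 / 43 37 40 38 / 44 34 47 33 / 39 41 36 42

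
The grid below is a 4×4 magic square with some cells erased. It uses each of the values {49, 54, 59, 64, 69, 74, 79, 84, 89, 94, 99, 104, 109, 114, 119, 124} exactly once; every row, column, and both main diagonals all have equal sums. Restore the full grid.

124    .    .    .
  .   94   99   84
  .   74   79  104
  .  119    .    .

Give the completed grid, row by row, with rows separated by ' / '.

The 16 entries sum to 1384, so each line sums to 1384/4 = 346.
From row 2, 346 − (94 + 99 + 84) gives (2,1) = 69.
Row 3 needs 346; the known cells sum to 257, so (3,1) = 89.
The remaining cell in column 1 is (4,1) = 346 − 282 = 64.
Column 2: 94 + 74 + 119 + ? = 346, so (1,2) = 59.
Main diagonal: 124 + 94 + 79 + ? = 346, so (4,4) = 49.
From anti-diagonal, 346 − (99 + 74 + 64) gives (1,4) = 109.
From row 1, 346 − (124 + 59 + 109) gives (1,3) = 54.
Row 4: 64 + 119 + 49 + ? = 346, so (4,3) = 114.

124 59 54 109 / 69 94 99 84 / 89 74 79 104 / 64 119 114 49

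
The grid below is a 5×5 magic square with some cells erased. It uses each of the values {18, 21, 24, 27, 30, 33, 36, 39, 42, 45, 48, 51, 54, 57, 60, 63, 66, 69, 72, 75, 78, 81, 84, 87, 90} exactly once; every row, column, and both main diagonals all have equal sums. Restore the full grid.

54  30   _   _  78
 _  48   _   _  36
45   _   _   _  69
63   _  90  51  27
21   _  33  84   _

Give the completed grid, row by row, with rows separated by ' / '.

54 30 66 42 78 / 87 48 24 75 36 / 45 81 57 18 69 / 63 39 90 51 27 / 21 72 33 84 60

The 25 entries sum to 1350, so each line sums to 1350/5 = 270.
Row 4 needs 270; the known cells sum to 231, so (4,2) = 39.
Column 1: 54 + 45 + 63 + 21 + ? = 270, so (2,1) = 87.
From column 5, 270 − (78 + 36 + 69 + 27) gives (5,5) = 60.
Using main diagonal: 54 + 48 + 51 + 60 + ? → (3,3) = 270 − 213 = 57.
Anti-diagonal: 78 + 57 + 39 + 21 + ? = 270, so (2,4) = 75.
Row 2 needs 270; the known cells sum to 246, so (2,3) = 24.
The remaining cell in row 5 is (5,2) = 270 − 198 = 72.
Column 2 must total 270; the given cells sum to 189, so (3,2) = 81.
Using column 3: 24 + 57 + 90 + 33 + ? → (1,3) = 270 − 204 = 66.
The remaining cell in row 1 is (1,4) = 270 − 228 = 42.
Row 3 needs 270; the known cells sum to 252, so (3,4) = 18.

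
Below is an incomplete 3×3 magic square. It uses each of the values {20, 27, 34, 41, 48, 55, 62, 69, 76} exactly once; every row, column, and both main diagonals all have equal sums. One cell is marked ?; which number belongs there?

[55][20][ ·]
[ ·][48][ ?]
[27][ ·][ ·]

The 9 entries sum to 432, so each line sums to 432/3 = 144.
From row 1, 144 − (55 + 20) gives (1,3) = 69.
The remaining cell in column 1 is (2,1) = 144 − 82 = 62.
Using column 2: 20 + 48 + ? → (3,2) = 144 − 68 = 76.
Main diagonal needs 144; the known cells sum to 103, so (3,3) = 41.
The remaining cell in row 2 is (2,3) = 144 − 110 = 34.

34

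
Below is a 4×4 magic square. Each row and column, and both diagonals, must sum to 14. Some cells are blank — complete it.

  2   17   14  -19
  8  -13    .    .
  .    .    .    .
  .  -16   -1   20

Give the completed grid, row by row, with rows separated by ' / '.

2 17 14 -19 / 8 -13 -4 23 / -7 26 5 -10 / 11 -16 -1 20

The remaining cell in row 4 is (4,1) = 14 − 3 = 11.
Using column 1: 2 + 8 + 11 + ? → (3,1) = 14 − 21 = -7.
Column 2 must total 14; the given cells sum to -12, so (3,2) = 26.
Main diagonal must total 14; the given cells sum to 9, so (3,3) = 5.
Anti-diagonal: -19 + 26 + 11 + ? = 14, so (2,3) = -4.
From row 2, 14 − (8 + (-13) + (-4)) gives (2,4) = 23.
Row 3 needs 14; the known cells sum to 24, so (3,4) = -10.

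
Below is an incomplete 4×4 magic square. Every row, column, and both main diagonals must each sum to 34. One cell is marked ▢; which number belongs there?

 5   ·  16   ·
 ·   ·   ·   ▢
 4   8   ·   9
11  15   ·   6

Using row 3: 4 + 8 + 9 + ? → (3,3) = 34 − 21 = 13.
From row 4, 34 − (11 + 15 + 6) gives (4,3) = 2.
Column 1 needs 34; the known cells sum to 20, so (2,1) = 14.
Column 3: 16 + 13 + 2 + ? = 34, so (2,3) = 3.
Main diagonal: 5 + 13 + 6 + ? = 34, so (2,2) = 10.
From anti-diagonal, 34 − (3 + 8 + 11) gives (1,4) = 12.
From row 1, 34 − (5 + 16 + 12) gives (1,2) = 1.
Row 2 needs 34; the known cells sum to 27, so (2,4) = 7.

7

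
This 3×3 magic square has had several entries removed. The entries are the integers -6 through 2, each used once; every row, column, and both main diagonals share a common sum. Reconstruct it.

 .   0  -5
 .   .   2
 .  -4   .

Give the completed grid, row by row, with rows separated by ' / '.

The entries are -6 through 2, which sum to -18, so each line sums to -18/3 = -6.
Row 1 needs -6; the known cells sum to -5, so (1,1) = -1.
Using column 2: 0 + (-4) + ? → (2,2) = -6 − (-4) = -2.
Column 3 must total -6; the given cells sum to -3, so (3,3) = -3.
Anti-diagonal: -5 + (-2) + ? = -6, so (3,1) = 1.
The remaining cell in row 2 is (2,1) = -6 − 0 = -6.

-1 0 -5 / -6 -2 2 / 1 -4 -3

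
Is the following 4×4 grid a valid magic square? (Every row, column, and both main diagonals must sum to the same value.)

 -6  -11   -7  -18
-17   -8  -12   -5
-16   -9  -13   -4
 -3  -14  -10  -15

Row 1: -6 + (-11) + (-7) + (-18) = -42.
Row 2: -17 + (-8) + (-12) + (-5) = -42.
Row 3: -16 + (-9) + (-13) + (-4) = -42.
Row 4: -3 + (-14) + (-10) + (-15) = -42.
Column 1: -6 + (-17) + (-16) + (-3) = -42.
Column 2: -11 + (-8) + (-9) + (-14) = -42.
Column 3: -7 + (-12) + (-13) + (-10) = -42.
Column 4: -18 + (-5) + (-4) + (-15) = -42.
Main diagonal: -6 + (-8) + (-13) + (-15) = -42.
Anti-diagonal: -18 + (-12) + (-9) + (-3) = -42.
All lines sum to -42.

Yes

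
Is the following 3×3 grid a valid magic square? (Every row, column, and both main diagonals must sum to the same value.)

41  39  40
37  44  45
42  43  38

Row 1: 41 + 39 + 40 = 120.
Row 2: 37 + 44 + 45 = 126.
Row 3: 42 + 43 + 38 = 123.
Column 1: 41 + 37 + 42 = 120.
Column 2: 39 + 44 + 43 = 126.
Column 3: 40 + 45 + 38 = 123.
Main diagonal: 41 + 44 + 38 = 123.
Anti-diagonal: 40 + 44 + 42 = 126.

No — main diagonal sums to 123 but row 1 sums to 120.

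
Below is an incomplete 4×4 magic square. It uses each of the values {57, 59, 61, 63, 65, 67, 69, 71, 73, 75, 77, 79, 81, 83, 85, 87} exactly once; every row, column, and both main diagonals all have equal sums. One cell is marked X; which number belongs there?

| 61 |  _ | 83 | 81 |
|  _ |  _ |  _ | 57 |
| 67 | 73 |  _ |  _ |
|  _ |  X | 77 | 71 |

The 16 entries sum to 1152, so each line sums to 1152/4 = 288.
Row 1 needs 288; the known cells sum to 225, so (1,2) = 63.
Using column 4: 81 + 57 + 71 + ? → (3,4) = 288 − 209 = 79.
Row 3 must total 288; the given cells sum to 219, so (3,3) = 69.
Column 3: 83 + 69 + 77 + ? = 288, so (2,3) = 59.
Main diagonal needs 288; the known cells sum to 201, so (2,2) = 87.
Anti-diagonal must total 288; the given cells sum to 213, so (4,1) = 75.
Using row 2: 87 + 59 + 57 + ? → (2,1) = 288 − 203 = 85.
Row 4: 75 + 77 + 71 + ? = 288, so (4,2) = 65.

65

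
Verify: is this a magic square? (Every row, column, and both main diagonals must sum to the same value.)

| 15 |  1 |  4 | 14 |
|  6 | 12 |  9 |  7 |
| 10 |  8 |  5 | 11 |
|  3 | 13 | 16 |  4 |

No — column 3 sums to 34 but row 4 sums to 36.

Row 1: 15 + 1 + 4 + 14 = 34.
Row 2: 6 + 12 + 9 + 7 = 34.
Row 3: 10 + 8 + 5 + 11 = 34.
Row 4: 3 + 13 + 16 + 4 = 36.
Column 1: 15 + 6 + 10 + 3 = 34.
Column 2: 1 + 12 + 8 + 13 = 34.
Column 3: 4 + 9 + 5 + 16 = 34.
Column 4: 14 + 7 + 11 + 4 = 36.
Main diagonal: 15 + 12 + 5 + 4 = 36.
Anti-diagonal: 14 + 9 + 8 + 3 = 34.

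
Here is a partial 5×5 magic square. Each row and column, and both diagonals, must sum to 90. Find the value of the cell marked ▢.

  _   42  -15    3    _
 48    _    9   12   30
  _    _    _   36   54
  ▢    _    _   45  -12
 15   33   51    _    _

6

The remaining cell in row 2 is (2,2) = 90 − 99 = -9.
From column 4, 90 − (3 + 12 + 36 + 45) gives (5,4) = -6.
Row 5 must total 90; the given cells sum to 93, so (5,5) = -3.
Column 5 must total 90; the given cells sum to 69, so (1,5) = 21.
From row 1, 90 − (42 + (-15) + 3 + 21) gives (1,1) = 39.
The remaining cell in main diagonal is (3,3) = 90 − 72 = 18.
Using anti-diagonal: 21 + 12 + 18 + 15 + ? → (4,2) = 90 − 66 = 24.
Column 2 must total 90; the given cells sum to 90, so (3,2) = 0.
The remaining cell in column 3 is (4,3) = 90 − 63 = 27.
Row 3: 0 + 18 + 36 + 54 + ? = 90, so (3,1) = -18.
Row 4 needs 90; the known cells sum to 84, so (4,1) = 6.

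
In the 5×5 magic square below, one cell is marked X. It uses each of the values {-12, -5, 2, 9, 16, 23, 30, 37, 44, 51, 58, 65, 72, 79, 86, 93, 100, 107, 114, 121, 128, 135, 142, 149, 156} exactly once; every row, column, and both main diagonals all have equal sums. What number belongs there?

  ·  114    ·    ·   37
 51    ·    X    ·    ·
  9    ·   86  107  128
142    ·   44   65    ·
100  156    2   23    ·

The 25 entries sum to 1800, so each line sums to 1800/5 = 360.
From row 3, 360 − (9 + 86 + 107 + 128) gives (3,2) = 30.
Using row 5: 100 + 156 + 2 + 23 + ? → (5,5) = 360 − 281 = 79.
From column 1, 360 − (51 + 9 + 142 + 100) gives (1,1) = 58.
Main diagonal: 58 + 86 + 65 + 79 + ? = 360, so (2,2) = 72.
Using column 2: 114 + 72 + 30 + 156 + ? → (4,2) = 360 − 372 = -12.
Anti-diagonal: 37 + 86 + (-12) + 100 + ? = 360, so (2,4) = 149.
Row 4: 142 + (-12) + 44 + 65 + ? = 360, so (4,5) = 121.
From column 4, 360 − (149 + 107 + 65 + 23) gives (1,4) = 16.
Column 5 must total 360; the given cells sum to 365, so (2,5) = -5.
Using row 1: 58 + 114 + 16 + 37 + ? → (1,3) = 360 − 225 = 135.
From row 2, 360 − (51 + 72 + 149 + (-5)) gives (2,3) = 93.

93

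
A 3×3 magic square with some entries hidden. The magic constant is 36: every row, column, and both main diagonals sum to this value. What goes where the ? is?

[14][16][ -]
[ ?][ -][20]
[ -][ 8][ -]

From row 1, 36 − (14 + 16) gives (1,3) = 6.
Column 2: 16 + 8 + ? = 36, so (2,2) = 12.
Using column 3: 6 + 20 + ? → (3,3) = 36 − 26 = 10.
Using anti-diagonal: 6 + 12 + ? → (3,1) = 36 − 18 = 18.
Row 2 needs 36; the known cells sum to 32, so (2,1) = 4.

4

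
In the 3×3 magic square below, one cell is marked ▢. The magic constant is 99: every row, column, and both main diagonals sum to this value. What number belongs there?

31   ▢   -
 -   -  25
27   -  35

From row 3, 99 − (27 + 35) gives (3,2) = 37.
Using column 1: 31 + 27 + ? → (2,1) = 99 − 58 = 41.
Column 3 must total 99; the given cells sum to 60, so (1,3) = 39.
Using main diagonal: 31 + 35 + ? → (2,2) = 99 − 66 = 33.
The remaining cell in row 1 is (1,2) = 99 − 70 = 29.

29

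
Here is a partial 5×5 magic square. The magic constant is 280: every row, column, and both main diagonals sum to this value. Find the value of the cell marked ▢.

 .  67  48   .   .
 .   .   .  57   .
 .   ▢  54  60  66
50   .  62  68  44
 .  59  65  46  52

From row 4, 280 − (50 + 62 + 68 + 44) gives (4,2) = 56.
Using row 5: 59 + 65 + 46 + 52 + ? → (5,1) = 280 − 222 = 58.
Column 3 needs 280; the known cells sum to 229, so (2,3) = 51.
The remaining cell in column 4 is (1,4) = 280 − 231 = 49.
Anti-diagonal must total 280; the given cells sum to 225, so (1,5) = 55.
Row 1: 67 + 48 + 49 + 55 + ? = 280, so (1,1) = 61.
From column 5, 280 − (55 + 66 + 44 + 52) gives (2,5) = 63.
Main diagonal must total 280; the given cells sum to 235, so (2,2) = 45.
Using row 2: 45 + 51 + 57 + 63 + ? → (2,1) = 280 − 216 = 64.
From column 1, 280 − (61 + 64 + 50 + 58) gives (3,1) = 47.
The remaining cell in column 2 is (3,2) = 280 − 227 = 53.

53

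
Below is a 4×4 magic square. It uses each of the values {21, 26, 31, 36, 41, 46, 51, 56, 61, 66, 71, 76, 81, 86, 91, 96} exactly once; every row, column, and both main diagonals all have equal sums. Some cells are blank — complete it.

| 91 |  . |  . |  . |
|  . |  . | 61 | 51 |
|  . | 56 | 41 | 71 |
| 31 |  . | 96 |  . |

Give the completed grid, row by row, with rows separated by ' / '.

91 21 36 86 / 46 76 61 51 / 66 56 41 71 / 31 81 96 26

The 16 entries sum to 936, so each line sums to 936/4 = 234.
The remaining cell in row 3 is (3,1) = 234 − 168 = 66.
Column 1 must total 234; the given cells sum to 188, so (2,1) = 46.
Column 3 needs 234; the known cells sum to 198, so (1,3) = 36.
Anti-diagonal: 61 + 56 + 31 + ? = 234, so (1,4) = 86.
Row 1 needs 234; the known cells sum to 213, so (1,2) = 21.
Row 2 needs 234; the known cells sum to 158, so (2,2) = 76.
The remaining cell in column 2 is (4,2) = 234 − 153 = 81.
Column 4 must total 234; the given cells sum to 208, so (4,4) = 26.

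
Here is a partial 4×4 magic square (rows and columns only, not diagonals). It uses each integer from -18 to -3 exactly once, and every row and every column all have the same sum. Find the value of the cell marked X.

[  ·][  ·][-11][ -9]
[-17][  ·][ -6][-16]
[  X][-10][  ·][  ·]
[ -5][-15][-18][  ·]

-12

The entries are -18 through -3, which sum to -168, so each line sums to -168/4 = -42.
Row 2 must total -42; the given cells sum to -39, so (2,2) = -3.
Row 4 needs -42; the known cells sum to -38, so (4,4) = -4.
Column 2 needs -42; the known cells sum to -28, so (1,2) = -14.
Column 3 must total -42; the given cells sum to -35, so (3,3) = -7.
From column 4, -42 − (-9 + (-16) + (-4)) gives (3,4) = -13.
Using row 1: -14 + (-11) + (-9) + ? → (1,1) = -42 − (-34) = -8.
Row 3 needs -42; the known cells sum to -30, so (3,1) = -12.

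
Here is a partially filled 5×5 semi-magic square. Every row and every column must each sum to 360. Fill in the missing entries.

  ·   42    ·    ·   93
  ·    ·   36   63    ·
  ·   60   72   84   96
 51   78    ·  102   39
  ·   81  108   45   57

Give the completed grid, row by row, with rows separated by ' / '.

105 42 54 66 93 / 87 99 36 63 75 / 48 60 72 84 96 / 51 78 90 102 39 / 69 81 108 45 57

From row 3, 360 − (60 + 72 + 84 + 96) gives (3,1) = 48.
Using row 4: 51 + 78 + 102 + 39 + ? → (4,3) = 360 − 270 = 90.
From row 5, 360 − (81 + 108 + 45 + 57) gives (5,1) = 69.
Column 2 must total 360; the given cells sum to 261, so (2,2) = 99.
Column 3: 36 + 72 + 90 + 108 + ? = 360, so (1,3) = 54.
The remaining cell in column 4 is (1,4) = 360 − 294 = 66.
From column 5, 360 − (93 + 96 + 39 + 57) gives (2,5) = 75.
Row 1 needs 360; the known cells sum to 255, so (1,1) = 105.
From row 2, 360 − (99 + 36 + 63 + 75) gives (2,1) = 87.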